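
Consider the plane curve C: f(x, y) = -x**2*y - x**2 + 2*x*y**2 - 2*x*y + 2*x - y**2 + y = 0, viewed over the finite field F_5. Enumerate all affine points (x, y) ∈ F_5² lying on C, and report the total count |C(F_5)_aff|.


Affine F_5-points: {(0, 0), (0, 1), (1, 1), (2, 0), (2, 4), (3, 3)}; count = 6.

For each of the 25 pairs (x, y) ∈ F_5², evaluate f(x, y) mod 5. Record the zeros.
  x = 0: [0↦0, 1↦0, 2↦3, 3↦4, 4↦3]  zeros at y ∈ {0, 1}
  x = 1: [0↦1, 1↦0, 2↦1, 3↦4, 4↦4]  zeros at y ∈ {1}
  x = 2: [0↦0, 1↦1, 2↦3, 3↦1, 4↦0]  zeros at y ∈ {0, 4}
  x = 3: [0↦2, 1↦3, 2↦4, 3↦0, 4↦1]  zeros at y ∈ {3}
  x = 4: [0↦2, 1↦1, 2↦4, 3↦1, 4↦2]  zeros at y ∈ ∅
Collecting zeros: affine points = {(0, 0), (0, 1), (1, 1), (2, 0), (2, 4), (3, 3)}.
Total count |C(F_5)_aff| = 6.


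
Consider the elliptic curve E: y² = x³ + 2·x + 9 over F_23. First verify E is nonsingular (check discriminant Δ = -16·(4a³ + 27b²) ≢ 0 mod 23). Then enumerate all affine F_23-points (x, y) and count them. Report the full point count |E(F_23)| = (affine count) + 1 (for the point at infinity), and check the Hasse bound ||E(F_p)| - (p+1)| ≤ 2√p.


Affine points = {(0, 3), (0, 20), (1, 9), (1, 14), (4, 9), (4, 14), (5, 11), (5, 12), (8, 10), (8, 13), (12, 6), (12, 17), (13, 1), (13, 22), (18, 9), (18, 14), (19, 11), (19, 12), (22, 11), (22, 12)}; affine count = 20; |E(F_23)| = 21.

Discriminant check: Δ ∝ 4a³ + 27b² = 4·2³ + 27·9² = 4·8 + 27·81 ≡ 11 (mod 23). Nonzero ⇒ E is nonsingular.
For each x ∈ F_23, compute rhs = x³ + 2·x + 9 mod 23, then count y ∈ F_23 with y² ≡ rhs.
  x = 0: rhs = 9, matching y values: 3, 20 (2 points).
  x = 1: rhs = 12, matching y values: 9, 14 (2 points).
  x = 2: rhs = 21, matching y values: none (0 points).
  x = 3: rhs = 19, matching y values: none (0 points).
  x = 4: rhs = 12, matching y values: 9, 14 (2 points).
  x = 5: rhs = 6, matching y values: 11, 12 (2 points).
  x = 6: rhs = 7, matching y values: none (0 points).
  x = 7: rhs = 21, matching y values: none (0 points).
  x = 8: rhs = 8, matching y values: 10, 13 (2 points).
  x = 9: rhs = 20, matching y values: none (0 points).
  x = 10: rhs = 17, matching y values: none (0 points).
  x = 11: rhs = 5, matching y values: none (0 points).
  x = 12: rhs = 13, matching y values: 6, 17 (2 points).
  x = 13: rhs = 1, matching y values: 1, 22 (2 points).
  x = 14: rhs = 21, matching y values: none (0 points).
  x = 15: rhs = 10, matching y values: none (0 points).
  x = 16: rhs = 20, matching y values: none (0 points).
  x = 17: rhs = 11, matching y values: none (0 points).
  x = 18: rhs = 12, matching y values: 9, 14 (2 points).
  x = 19: rhs = 6, matching y values: 11, 12 (2 points).
  x = 20: rhs = 22, matching y values: none (0 points).
  x = 21: rhs = 20, matching y values: none (0 points).
  x = 22: rhs = 6, matching y values: 11, 12 (2 points).
Total affine count: 20.
Full point count |E(F_23)| = 20 + 1 = 21.
Hasse bound: |21 − (23+1)| = |-3| = 3 ≤ 2√23 ≈ 9.5917 ✓.


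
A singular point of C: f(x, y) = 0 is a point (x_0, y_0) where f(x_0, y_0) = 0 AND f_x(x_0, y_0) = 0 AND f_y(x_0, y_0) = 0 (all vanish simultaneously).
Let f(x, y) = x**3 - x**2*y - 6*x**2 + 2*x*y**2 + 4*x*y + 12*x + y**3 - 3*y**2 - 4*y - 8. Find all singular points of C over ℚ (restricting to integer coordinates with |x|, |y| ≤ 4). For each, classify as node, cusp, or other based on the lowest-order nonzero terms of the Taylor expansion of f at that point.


Singular points: {(2, 0)}; classification: cusp.

Compute partial derivatives:
  f_x = 3*x**2 - 2*x*y - 12*x + 2*y**2 + 4*y + 12.
  f_y = -x**2 + 4*x*y + 4*x + 3*y**2 - 6*y - 4.
Scan x_0 ∈ {−4, ..., 4}. For each x_0, f_y(x_0, y) is a polynomial in y; find its integer roots y ∈ {−4, ..., 4}, then test f_x and f at those candidates.
  x = -4: f_y(-4, y) = 3*y**2 - 22*y - 36; no integer root y with |y| ≤ 4.
  x = -3: f_y(-3, y) = 3*y**2 - 18*y - 25; no integer root y with |y| ≤ 4.
  x = -2: f_y(-2, y) = 3*y**2 - 14*y - 16; no integer root y with |y| ≤ 4.
  x = -1: f_y(-1, y) = 3*y**2 - 10*y - 9; no integer root y with |y| ≤ 4.
  x = 0: f_y(0, y) = 3*y**2 - 6*y - 4; no integer root y with |y| ≤ 4.
  x = 1: f_y(1, y) = 3*y**2 - 2*y - 1; vanishes at y ∈ {1}. (1, 1): f_x = 7 ≠ 0.
  x = 2: f_y(2, y) = 3*y**2 + 2*y; vanishes at y ∈ {0}. (2, 0): f_x = 0, f = 0 — SINGULAR.
  x = 3: f_y(3, y) = 3*y**2 + 6*y - 1; no integer root y with |y| ≤ 4.
  x = 4: f_y(4, y) = 3*y**2 + 10*y - 4; no integer root y with |y| ≤ 4.
Only singular point on the grid: (2, 0).
Classify: substitute x = 2 + u, y = 0 + v and expand: f = u**3 - u**2*v + 2*u*v**2 + v**3 + v**2.
No constant or linear terms (consistent with a singular point). Quadratic part: v**2. Cubic part: u**3 - u**2*v + 2*u*v**2 + v**3.
The quadratic part v**2 is a perfect square, so there is a single (double) tangent line v = 0, i.e. y = 0. Restricting the cubic part to that line (v = 0) leaves u**3 ≠ 0, so f is not divisible by v and the branch is v² ≈ -u**3 to lowest order — this is a cusp.
Classification: cusp.


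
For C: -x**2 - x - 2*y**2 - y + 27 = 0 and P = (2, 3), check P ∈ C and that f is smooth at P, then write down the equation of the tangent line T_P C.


Tangent line at P: -5*x - 13*y + 49 = 0.

Step 1: f(2, 3) = 0, so P lies on C.
Step 2: partial derivatives
  f_x(x, y) = -2*x - 1, f_y(x, y) = -4*y - 1.
  f_x(P) = -5, f_y(P) = -13 (gradient nonzero, so P is smooth).
Step 3: tangent line at P: -5·(x − 2) + -13·(y − 3) = 0.
Expanding: -5*x - 13*y + 49 = 0.


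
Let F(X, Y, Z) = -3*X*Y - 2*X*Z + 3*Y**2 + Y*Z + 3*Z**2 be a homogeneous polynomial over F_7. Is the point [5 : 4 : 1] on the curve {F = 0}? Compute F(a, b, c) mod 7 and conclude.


F(5,4,1) ≡ 6 (mod 7); P is NOT on the curve.

Evaluate F(5, 4, 1) term-by-term (mod 7).
  -3*X*Y ↦ -3·5·4·1 = -60
  -2*X*Z ↦ -2·5·1·1 = -10
  3*Y**2 ↦ 3·1·16·1 = 48
  Y*Z ↦ 1·1·4·1 = 4
  3*Z**2 ↦ 3·1·1·1 = 3
Sum: F(5, 4, 1) = (-60) + (-10) + (48) + (4) + (3) = -15.
Reducing mod 7: -15 ≡ 6 (mod 7).
Since F(a, b, c) ≡ 6 ≠ 0 (mod 7), P does NOT lie on the curve.


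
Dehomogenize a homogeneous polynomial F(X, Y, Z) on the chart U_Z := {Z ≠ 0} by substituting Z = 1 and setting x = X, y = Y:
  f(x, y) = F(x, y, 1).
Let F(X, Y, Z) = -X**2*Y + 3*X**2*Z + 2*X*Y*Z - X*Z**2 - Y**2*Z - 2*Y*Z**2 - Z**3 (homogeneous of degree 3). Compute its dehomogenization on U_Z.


f(x, y) = -x**2*y + 3*x**2 + 2*x*y - x - y**2 - 2*y - 1

On U_Z we set Z = 1. Each monomial c·X^i·Y^j·Z^k in F becomes c·x^i·y^j·1^k = c·x^i·y^j.
Substituting Z = 1: F(X, Y, 1) = -x**2*y + 3*x**2 + 2*x*y - x - y**2 - 2*y - 1.
Note: deg(f) ≤ deg(F) = 3; strict inequality happens when F is divisible by Z (lost terms).


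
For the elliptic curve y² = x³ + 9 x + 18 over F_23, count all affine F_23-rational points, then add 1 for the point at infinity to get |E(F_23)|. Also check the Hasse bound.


Affine points = {(0, 8), (0, 15), (3, 7), (3, 16), (4, 7), (4, 16), (5, 2), (5, 21), (6, 9), (6, 14), (8, 2), (8, 21), (9, 0), (10, 2), (10, 21), (13, 3), (13, 20), (14, 6), (14, 17), (15, 3), (15, 20), (16, 7), (16, 16), (17, 1), (17, 22), (18, 3), (18, 20), (22, 10), (22, 13)}; affine count = 29; |E(F_23)| = 30.

Discriminant check: Δ ∝ 4a³ + 27b² = 4·9³ + 27·18² = 4·729 + 27·324 ≡ 3 (mod 23). Nonzero ⇒ E is nonsingular.
For each x ∈ F_23, compute rhs = x³ + 9·x + 18 mod 23, then count y ∈ F_23 with y² ≡ rhs.
  x = 0: rhs = 18, matching y values: 8, 15 (2 points).
  x = 1: rhs = 5, matching y values: none (0 points).
  x = 2: rhs = 21, matching y values: none (0 points).
  x = 3: rhs = 3, matching y values: 7, 16 (2 points).
  x = 4: rhs = 3, matching y values: 7, 16 (2 points).
  x = 5: rhs = 4, matching y values: 2, 21 (2 points).
  x = 6: rhs = 12, matching y values: 9, 14 (2 points).
  x = 7: rhs = 10, matching y values: none (0 points).
  x = 8: rhs = 4, matching y values: 2, 21 (2 points).
  x = 9: rhs = 0, matching y values: 0 (1 points).
  x = 10: rhs = 4, matching y values: 2, 21 (2 points).
  x = 11: rhs = 22, matching y values: none (0 points).
  x = 12: rhs = 14, matching y values: none (0 points).
  x = 13: rhs = 9, matching y values: 3, 20 (2 points).
  x = 14: rhs = 13, matching y values: 6, 17 (2 points).
  x = 15: rhs = 9, matching y values: 3, 20 (2 points).
  x = 16: rhs = 3, matching y values: 7, 16 (2 points).
  x = 17: rhs = 1, matching y values: 1, 22 (2 points).
  x = 18: rhs = 9, matching y values: 3, 20 (2 points).
  x = 19: rhs = 10, matching y values: none (0 points).
  x = 20: rhs = 10, matching y values: none (0 points).
  x = 21: rhs = 15, matching y values: none (0 points).
  x = 22: rhs = 8, matching y values: 10, 13 (2 points).
Total affine count: 29.
Full point count |E(F_23)| = 29 + 1 = 30.
Hasse bound: |30 − (23+1)| = |6| = 6 ≤ 2√23 ≈ 9.5917 ✓.


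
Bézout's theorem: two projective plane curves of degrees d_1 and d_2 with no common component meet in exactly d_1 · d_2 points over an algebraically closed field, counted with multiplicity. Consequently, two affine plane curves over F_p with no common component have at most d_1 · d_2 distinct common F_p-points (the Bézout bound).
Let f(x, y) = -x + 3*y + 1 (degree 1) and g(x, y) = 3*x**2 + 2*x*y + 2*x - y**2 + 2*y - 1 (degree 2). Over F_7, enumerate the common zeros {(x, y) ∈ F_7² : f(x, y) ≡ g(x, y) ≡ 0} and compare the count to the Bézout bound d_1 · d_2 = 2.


Common zeros: ∅; count = 0; Bézout bound = 2.

deg(f) = 1, deg(g) = 2, so Bézout bound = 2.
Scan x ∈ F_7. For each x, list the y ∈ F_7 with f(x, y) ≡ 0 and those with g(x, y) ≡ 0 (mod 7); the common zeros in that column are the intersection.
  x = 0: f ≡ 0 at y ∈ {2}; g ≡ 0 at y ∈ {1}; common: ∅.
  x = 1: f ≡ 0 at y ∈ {0}; g ≡ 0 at y ∈ {1, 3}; common: ∅.
  x = 2: f ≡ 0 at y ∈ {5}; g ≡ 0 at y ∈ ∅; common: ∅.
  x = 3: f ≡ 0 at y ∈ {3}; g ≡ 0 at y ∈ ∅; common: ∅.
  x = 4: f ≡ 0 at y ∈ {1}; g ≡ 0 at y ∈ ∅; common: ∅.
  x = 5: f ≡ 0 at y ∈ {6}; g ≡ 0 at y ∈ {0, 5}; common: ∅.
  x = 6: f ≡ 0 at y ∈ {4}; g ≡ 0 at y ∈ {0}; common: ∅.
Collecting: common zeros = ∅, so the count is 0.
Comparison with the Bézout bound: 0 ≤ 2 = deg(f)·deg(g), as expected for curves with no common component (the affine F_7-count falls short of the bound because intersections may lie at infinity, over extension fields, or carry multiplicity).


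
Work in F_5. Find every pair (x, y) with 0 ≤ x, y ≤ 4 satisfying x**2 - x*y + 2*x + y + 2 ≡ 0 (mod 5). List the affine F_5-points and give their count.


Affine F_5-points: {(0, 3), (1, 0), (1, 1), (1, 2), (1, 3), (1, 4), (2, 0), (3, 1), (4, 2)}; count = 9.

For each of the 25 pairs (x, y) ∈ F_5², evaluate f(x, y) mod 5. Record the zeros.
  x = 0: [0↦2, 1↦3, 2↦4, 3↦0, 4↦1]  zeros at y ∈ {3}
  x = 1: [0↦0, 1↦0, 2↦0, 3↦0, 4↦0]  zeros at y ∈ {0, 1, 2, 3, 4}
  x = 2: [0↦0, 1↦4, 2↦3, 3↦2, 4↦1]  zeros at y ∈ {0}
  x = 3: [0↦2, 1↦0, 2↦3, 3↦1, 4↦4]  zeros at y ∈ {1}
  x = 4: [0↦1, 1↦3, 2↦0, 3↦2, 4↦4]  zeros at y ∈ {2}
Collecting zeros: affine points = {(0, 3), (1, 0), (1, 1), (1, 2), (1, 3), (1, 4), (2, 0), (3, 1), (4, 2)}.
Total count |C(F_5)_aff| = 9.


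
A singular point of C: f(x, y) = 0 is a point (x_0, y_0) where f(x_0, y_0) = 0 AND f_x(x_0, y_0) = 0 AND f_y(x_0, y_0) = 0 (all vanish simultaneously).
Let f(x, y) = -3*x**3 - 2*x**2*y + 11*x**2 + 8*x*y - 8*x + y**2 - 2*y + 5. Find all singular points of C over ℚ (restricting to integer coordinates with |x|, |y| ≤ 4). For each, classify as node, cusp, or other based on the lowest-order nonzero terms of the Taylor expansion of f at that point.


Singular points: {(2, -3)}; classification: node.

Compute partial derivatives:
  f_x = -9*x**2 - 4*x*y + 22*x + 8*y - 8.
  f_y = -2*x**2 + 8*x + 2*y - 2.
Scan x_0 ∈ {−4, ..., 4}. For each x_0, f_y(x_0, y) is a polynomial in y; find its integer roots y ∈ {−4, ..., 4}, then test f_x and f at those candidates.
  x = -4: f_y(-4, y) = 2*y - 66; no integer root y with |y| ≤ 4.
  x = -3: f_y(-3, y) = 2*y - 44; no integer root y with |y| ≤ 4.
  x = -2: f_y(-2, y) = 2*y - 26; no integer root y with |y| ≤ 4.
  x = -1: f_y(-1, y) = 2*y - 12; no integer root y with |y| ≤ 4.
  x = 0: f_y(0, y) = 2*y - 2; vanishes at y ∈ {1}. (0, 1): f_x = 0 but f = 4 ≠ 0.
  x = 1: f_y(1, y) = 2*y + 4; vanishes at y ∈ {-2}. (1, -2): f_x = -3 ≠ 0.
  x = 2: f_y(2, y) = 2*y + 6; vanishes at y ∈ {-3}. (2, -3): f_x = 0, f = 0 — SINGULAR.
  x = 3: f_y(3, y) = 2*y + 4; vanishes at y ∈ {-2}. (3, -2): f_x = -15 ≠ 0.
  x = 4: f_y(4, y) = 2*y - 2; vanishes at y ∈ {1}. (4, 1): f_x = -72 ≠ 0.
Only singular point on the grid: (2, -3).
Classify: substitute x = 2 + u, y = -3 + v and expand: f = -3*u**3 - 2*u**2*v - u**2 + v**2.
No constant or linear terms (consistent with a singular point). Quadratic part: -u**2 + v**2. Cubic part: -3*u**3 - 2*u**2*v.
The quadratic part v**2 - u**2 = (v − u)(v + u) splits into two distinct linear factors, so there are two distinct tangent lines y − -3 = ±(x − 2) — this is a node (ordinary double point).
Classification: node.


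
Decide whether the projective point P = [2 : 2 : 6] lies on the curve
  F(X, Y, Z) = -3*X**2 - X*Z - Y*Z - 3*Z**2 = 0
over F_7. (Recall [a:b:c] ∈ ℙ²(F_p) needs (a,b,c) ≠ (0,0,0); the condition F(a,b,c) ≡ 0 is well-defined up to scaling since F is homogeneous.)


F(2,2,6) ≡ 3 (mod 7); P is NOT on the curve.

Evaluate F(2, 2, 6) term-by-term (mod 7).
  -3*X**2 ↦ -3·4·1·1 = -12
  -X*Z ↦ -1·2·1·6 = -12
  -Y*Z ↦ -1·1·2·6 = -12
  -3*Z**2 ↦ -3·1·1·36 = -108
Sum: F(2, 2, 6) = (-12) + (-12) + (-12) + (-108) = -144.
Reducing mod 7: -144 ≡ 3 (mod 7).
Since F(a, b, c) ≡ 3 ≠ 0 (mod 7), P does NOT lie on the curve.


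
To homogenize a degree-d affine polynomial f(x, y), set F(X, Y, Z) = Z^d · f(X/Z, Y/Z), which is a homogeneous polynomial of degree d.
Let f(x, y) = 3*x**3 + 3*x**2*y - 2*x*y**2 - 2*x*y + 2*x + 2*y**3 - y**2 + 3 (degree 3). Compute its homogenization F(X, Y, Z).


F(X, Y, Z) = 3*X**3 + 3*X**2*Y - 2*X*Y**2 - 2*X*Y*Z + 2*X*Z**2 + 2*Y**3 - Y**2*Z + 3*Z**3

deg(f) = 3.
Substitute x = X/Z, y = Y/Z into f, then multiply by Z^3.
  monomial 3·x^3·y^0 ↦ 3·X^3·Y^0·Z^0.
  monomial 3·x^2·y^1 ↦ 3·X^2·Y^1·Z^0.
  monomial -2·x^1·y^2 ↦ -2·X^1·Y^2·Z^0.
  monomial -2·x^1·y^1 ↦ -2·X^1·Y^1·Z^1.
  monomial 2·x^1·y^0 ↦ 2·X^1·Y^0·Z^2.
  monomial 2·x^0·y^3 ↦ 2·X^0·Y^3·Z^0.
  monomial -1·x^0·y^2 ↦ -1·X^0·Y^2·Z^1.
  monomial 3·x^0·y^0 ↦ 3·X^0·Y^0·Z^3.
Collecting: F(X, Y, Z) = 3*X**3 + 3*X**2*Y - 2*X*Y**2 - 2*X*Y*Z + 2*X*Z**2 + 2*Y**3 - Y**2*Z + 3*Z**3.


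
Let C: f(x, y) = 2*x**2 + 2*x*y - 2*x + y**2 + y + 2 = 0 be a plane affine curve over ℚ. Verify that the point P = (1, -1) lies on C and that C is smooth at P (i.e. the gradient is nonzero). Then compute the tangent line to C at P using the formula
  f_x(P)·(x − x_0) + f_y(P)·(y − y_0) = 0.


Tangent line at P: y + 1 = 0.

Step 1: f(1, -1) = 0, so P lies on C.
Step 2: partial derivatives
  f_x(x, y) = 4*x + 2*y - 2, f_y(x, y) = 2*x + 2*y + 1.
  f_x(P) = 0, f_y(P) = 1 (gradient nonzero, so P is smooth).
Step 3: tangent line at P: 0·(x − 1) + 1·(y − -1) = 0.
Expanding: y + 1 = 0.


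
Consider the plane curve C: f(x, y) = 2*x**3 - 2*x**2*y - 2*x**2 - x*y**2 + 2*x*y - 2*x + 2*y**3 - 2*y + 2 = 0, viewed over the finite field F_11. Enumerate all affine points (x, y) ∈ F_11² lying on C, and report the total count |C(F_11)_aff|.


Affine F_11-points: {(0, 5), (1, 0), (2, 1), (2, 5), (2, 6), (3, 7), (4, 5), (4, 9), (4, 10), (6, 7), (7, 9), (8, 2), (9, 2), (10, 0), (10, 7), (10, 9)}; count = 16.

For each of the 121 pairs (x, y) ∈ F_11², evaluate f(x, y) mod 11. Record the zeros.
  x = 0: [0↦2, 1↦2, 2↦3, 3↦6, 4↦1, 5↦0, 6↦4, 7↦3, 8↦9, 9↦1, 10↦2]  zeros at y ∈ {5}
  x = 1: [0↦0, 1↦10, 2↦8, 3↦6, 4↦5, 5↦6, 6↦10, 7↦7, 8↦9, 9↦6, 10↦10]  zeros at y ∈ {0}
  x = 2: [0↦6, 1↦0, 2↦2, 3↦2, 4↦1, 5↦0, 6↦0, 7↦2, 8↦7, 9↦5, 10↦8]  zeros at y ∈ {1, 5, 6}
  x = 3: [0↦10, 1↦6, 2↦8, 3↦6, 4↦1, 5↦5, 6↦8, 7↦0, 8↦4, 9↦10, 10↦8]  zeros at y ∈ {7}
  x = 4: [0↦2, 1↦7, 2↦5, 3↦8, 4↦6, 5↦0, 6↦2, 7↦2, 8↦1, 9↦0, 10↦0]  zeros at y ∈ {5, 9, 10}
  x = 5: [0↦5, 1↦4, 2↦5, 3↦9, 4↦6, 5↦8, 6↦5, 7↦9, 8↦10, 9↦9, 10↦7]  zeros at y ∈ ∅
  x = 6: [0↦9, 1↦9, 2↦9, 3↦10, 4↦2, 5↦8, 6↦7, 7↦0, 8↦10, 9↦5, 10↦8]  zeros at y ∈ {7}
  x = 7: [0↦4, 1↦1, 2↦7, 3↦1, 4↦6, 5↦1, 6↦9, 7↦9, 8↦2, 9↦0, 10↦4]  zeros at y ∈ {9}
  x = 8: [0↦2, 1↦3, 2↦0, 3↦5, 4↦8, 5↦10, 6↦1, 7↦4, 8↦9, 9↦6, 10↦7]  zeros at y ∈ {2}
  x = 9: [0↦4, 1↦5, 2↦0, 3↦1, 4↦9, 5↦3, 6↦6, 7↦8, 8↦10, 9↦2, 10↦7]  zeros at y ∈ {2}
  x = 10: [0↦0, 1↦8, 2↦8, 3↦1, 4↦10, 5↦3, 6↦3, 7↦0, 8↦6, 9↦0, 10↦5]  zeros at y ∈ {0, 7, 9}
Collecting zeros: affine points = {(0, 5), (1, 0), (2, 1), (2, 5), (2, 6), (3, 7), (4, 5), (4, 9), (4, 10), (6, 7), (7, 9), (8, 2), (9, 2), (10, 0), (10, 7), (10, 9)}.
Total count |C(F_11)_aff| = 16.


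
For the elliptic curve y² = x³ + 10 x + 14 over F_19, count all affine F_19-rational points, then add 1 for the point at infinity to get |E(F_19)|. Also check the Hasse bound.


Affine points = {(1, 5), (1, 14), (2, 2), (2, 17), (4, 2), (4, 17), (6, 9), (6, 10), (7, 3), (7, 16), (8, 6), (8, 13), (9, 4), (9, 15), (11, 7), (11, 12), (12, 0), (13, 2), (13, 17), (15, 9), (15, 10), (17, 9), (17, 10)}; affine count = 23; |E(F_19)| = 24.

Discriminant check: Δ ∝ 4a³ + 27b² = 4·10³ + 27·14² = 4·1000 + 27·196 ≡ 1 (mod 19). Nonzero ⇒ E is nonsingular.
For each x ∈ F_19, compute rhs = x³ + 10·x + 14 mod 19, then count y ∈ F_19 with y² ≡ rhs.
  x = 0: rhs = 14, matching y values: none (0 points).
  x = 1: rhs = 6, matching y values: 5, 14 (2 points).
  x = 2: rhs = 4, matching y values: 2, 17 (2 points).
  x = 3: rhs = 14, matching y values: none (0 points).
  x = 4: rhs = 4, matching y values: 2, 17 (2 points).
  x = 5: rhs = 18, matching y values: none (0 points).
  x = 6: rhs = 5, matching y values: 9, 10 (2 points).
  x = 7: rhs = 9, matching y values: 3, 16 (2 points).
  x = 8: rhs = 17, matching y values: 6, 13 (2 points).
  x = 9: rhs = 16, matching y values: 4, 15 (2 points).
  x = 10: rhs = 12, matching y values: none (0 points).
  x = 11: rhs = 11, matching y values: 7, 12 (2 points).
  x = 12: rhs = 0, matching y values: 0 (1 points).
  x = 13: rhs = 4, matching y values: 2, 17 (2 points).
  x = 14: rhs = 10, matching y values: none (0 points).
  x = 15: rhs = 5, matching y values: 9, 10 (2 points).
  x = 16: rhs = 14, matching y values: none (0 points).
  x = 17: rhs = 5, matching y values: 9, 10 (2 points).
  x = 18: rhs = 3, matching y values: none (0 points).
Total affine count: 23.
Full point count |E(F_19)| = 23 + 1 = 24.
Hasse bound: |24 − (19+1)| = |4| = 4 ≤ 2√19 ≈ 8.7178 ✓.


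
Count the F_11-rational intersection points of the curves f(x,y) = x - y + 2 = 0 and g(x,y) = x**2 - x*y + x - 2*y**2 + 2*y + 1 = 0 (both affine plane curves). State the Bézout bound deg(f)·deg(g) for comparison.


Common zeros: {(5, 7), (8, 10)}; count = 2; Bézout bound = 2.

deg(f) = 1, deg(g) = 2, so Bézout bound = 2.
Scan x ∈ F_11. For each x, list the y ∈ F_11 with f(x, y) ≡ 0 and those with g(x, y) ≡ 0 (mod 11); the common zeros in that column are the intersection.
  x = 0: f ≡ 0 at y ∈ {2}; g ≡ 0 at y ∈ {3, 9}; common: ∅.
  x = 1: f ≡ 0 at y ∈ {3}; g ≡ 0 at y ∈ {7, 10}; common: ∅.
  x = 2: f ≡ 0 at y ∈ {4}; g ≡ 0 at y ∈ {3, 8}; common: ∅.
  x = 3: f ≡ 0 at y ∈ {5}; g ≡ 0 at y ∈ ∅; common: ∅.
  x = 4: f ≡ 0 at y ∈ {6}; g ≡ 0 at y ∈ ∅; common: ∅.
  x = 5: f ≡ 0 at y ∈ {7}; g ≡ 0 at y ∈ {7, 8}; common: {7}.
  x = 6: f ≡ 0 at y ∈ {8}; g ≡ 0 at y ∈ ∅; common: ∅.
  x = 7: f ≡ 0 at y ∈ {9}; g ≡ 0 at y ∈ ∅; common: ∅.
  x = 8: f ≡ 0 at y ∈ {10}; g ≡ 0 at y ∈ {9, 10}; common: {10}.
  x = 9: f ≡ 0 at y ∈ {0}; g ≡ 0 at y ∈ ∅; common: ∅.
  x = 10: f ≡ 0 at y ∈ {1}; g ≡ 0 at y ∈ ∅; common: ∅.
Collecting: common zeros = {(5, 7), (8, 10)}, so the count is 2.
Comparison with the Bézout bound: 2 ≤ 2 = deg(f)·deg(g), as expected for curves with no common component (the bound is attained).


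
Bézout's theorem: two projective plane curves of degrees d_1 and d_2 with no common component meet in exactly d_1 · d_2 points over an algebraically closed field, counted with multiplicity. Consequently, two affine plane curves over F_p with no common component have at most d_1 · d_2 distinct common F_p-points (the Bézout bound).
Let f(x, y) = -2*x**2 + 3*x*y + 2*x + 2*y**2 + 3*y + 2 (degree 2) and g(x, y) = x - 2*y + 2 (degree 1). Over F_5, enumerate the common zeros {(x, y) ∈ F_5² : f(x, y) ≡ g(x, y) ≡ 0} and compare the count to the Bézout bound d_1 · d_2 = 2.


Common zeros: {(3, 0)}; count = 1; Bézout bound = 2.

deg(f) = 2, deg(g) = 1, so Bézout bound = 2.
Scan x ∈ F_5. For each x, list the y ∈ F_5 with f(x, y) ≡ 0 and those with g(x, y) ≡ 0 (mod 5); the common zeros in that column are the intersection.
  x = 0: f ≡ 0 at y ∈ ∅; g ≡ 0 at y ∈ {1}; common: ∅.
  x = 1: f ≡ 0 at y ∈ {1}; g ≡ 0 at y ∈ {4}; common: ∅.
  x = 2: f ≡ 0 at y ∈ ∅; g ≡ 0 at y ∈ {2}; common: ∅.
  x = 3: f ≡ 0 at y ∈ {0, 4}; g ≡ 0 at y ∈ {0}; common: {0}.
  x = 4: f ≡ 0 at y ∈ {1, 4}; g ≡ 0 at y ∈ {3}; common: ∅.
Collecting: common zeros = {(3, 0)}, so the count is 1.
Comparison with the Bézout bound: 1 ≤ 2 = deg(f)·deg(g), as expected for curves with no common component (the affine F_5-count falls short of the bound because intersections may lie at infinity, over extension fields, or carry multiplicity).


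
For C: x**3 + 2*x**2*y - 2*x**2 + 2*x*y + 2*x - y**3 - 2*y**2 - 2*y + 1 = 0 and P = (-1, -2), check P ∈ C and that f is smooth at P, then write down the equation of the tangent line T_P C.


Tangent line at P: 13*x - 6*y + 1 = 0.

Step 1: f(-1, -2) = 0, so P lies on C.
Step 2: partial derivatives
  f_x(x, y) = 3*x**2 + 4*x*y - 4*x + 2*y + 2, f_y(x, y) = 2*x**2 + 2*x - 3*y**2 - 4*y - 2.
  f_x(P) = 13, f_y(P) = -6 (gradient nonzero, so P is smooth).
Step 3: tangent line at P: 13·(x − -1) + -6·(y − -2) = 0.
Expanding: 13*x - 6*y + 1 = 0.


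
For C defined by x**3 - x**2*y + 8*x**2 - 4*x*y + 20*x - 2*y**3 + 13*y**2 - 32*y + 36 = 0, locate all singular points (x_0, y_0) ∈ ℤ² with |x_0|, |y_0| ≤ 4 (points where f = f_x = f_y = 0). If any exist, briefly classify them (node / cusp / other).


Singular points: {(-2, 2)}; classification: cusp.

Compute partial derivatives:
  f_x = 3*x**2 - 2*x*y + 16*x - 4*y + 20.
  f_y = -x**2 - 4*x - 6*y**2 + 26*y - 32.
Scan x_0 ∈ {−4, ..., 4}. For each x_0, f_y(x_0, y) is a polynomial in y; find its integer roots y ∈ {−4, ..., 4}, then test f_x and f at those candidates.
  x = -4: f_y(-4, y) = -6*y**2 + 26*y - 32; no integer root y with |y| ≤ 4.
  x = -3: f_y(-3, y) = -6*y**2 + 26*y - 29; no integer root y with |y| ≤ 4.
  x = -2: f_y(-2, y) = -6*y**2 + 26*y - 28; vanishes at y ∈ {2}. (-2, 2): f_x = 0, f = 0 — SINGULAR.
  x = -1: f_y(-1, y) = -6*y**2 + 26*y - 29; no integer root y with |y| ≤ 4.
  x = 0: f_y(0, y) = -6*y**2 + 26*y - 32; no integer root y with |y| ≤ 4.
  x = 1: f_y(1, y) = -6*y**2 + 26*y - 37; no integer root y with |y| ≤ 4.
  x = 2: f_y(2, y) = -6*y**2 + 26*y - 44; no integer root y with |y| ≤ 4.
  x = 3: f_y(3, y) = -6*y**2 + 26*y - 53; no integer root y with |y| ≤ 4.
  x = 4: f_y(4, y) = -6*y**2 + 26*y - 64; no integer root y with |y| ≤ 4.
Only singular point on the grid: (-2, 2).
Classify: substitute x = -2 + u, y = 2 + v and expand: f = u**3 - u**2*v - 2*v**3 + v**2.
No constant or linear terms (consistent with a singular point). Quadratic part: v**2. Cubic part: u**3 - u**2*v - 2*v**3.
The quadratic part v**2 is a perfect square, so there is a single (double) tangent line v = 0, i.e. y = 2. Restricting the cubic part to that line (v = 0) leaves u**3 ≠ 0, so f is not divisible by v and the branch is v² ≈ -u**3 to lowest order — this is a cusp.
Classification: cusp.


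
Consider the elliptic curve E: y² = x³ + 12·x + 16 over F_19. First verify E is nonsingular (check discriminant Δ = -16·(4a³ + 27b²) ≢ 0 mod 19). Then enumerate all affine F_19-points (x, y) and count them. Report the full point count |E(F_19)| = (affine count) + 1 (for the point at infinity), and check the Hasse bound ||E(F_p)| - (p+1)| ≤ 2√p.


Affine points = {(0, 4), (0, 15), (5, 7), (5, 12), (6, 0), (7, 5), (7, 14), (8, 4), (8, 15), (9, 6), (9, 13), (11, 4), (11, 15), (12, 8), (12, 11)}; affine count = 15; |E(F_19)| = 16.

Discriminant check: Δ ∝ 4a³ + 27b² = 4·12³ + 27·16² = 4·1728 + 27·256 ≡ 11 (mod 19). Nonzero ⇒ E is nonsingular.
For each x ∈ F_19, compute rhs = x³ + 12·x + 16 mod 19, then count y ∈ F_19 with y² ≡ rhs.
  x = 0: rhs = 16, matching y values: 4, 15 (2 points).
  x = 1: rhs = 10, matching y values: none (0 points).
  x = 2: rhs = 10, matching y values: none (0 points).
  x = 3: rhs = 3, matching y values: none (0 points).
  x = 4: rhs = 14, matching y values: none (0 points).
  x = 5: rhs = 11, matching y values: 7, 12 (2 points).
  x = 6: rhs = 0, matching y values: 0 (1 points).
  x = 7: rhs = 6, matching y values: 5, 14 (2 points).
  x = 8: rhs = 16, matching y values: 4, 15 (2 points).
  x = 9: rhs = 17, matching y values: 6, 13 (2 points).
  x = 10: rhs = 15, matching y values: none (0 points).
  x = 11: rhs = 16, matching y values: 4, 15 (2 points).
  x = 12: rhs = 7, matching y values: 8, 11 (2 points).
  x = 13: rhs = 13, matching y values: none (0 points).
  x = 14: rhs = 2, matching y values: none (0 points).
  x = 15: rhs = 18, matching y values: none (0 points).
  x = 16: rhs = 10, matching y values: none (0 points).
  x = 17: rhs = 3, matching y values: none (0 points).
  x = 18: rhs = 3, matching y values: none (0 points).
Total affine count: 15.
Full point count |E(F_19)| = 15 + 1 = 16.
Hasse bound: |16 − (19+1)| = |-4| = 4 ≤ 2√19 ≈ 8.7178 ✓.


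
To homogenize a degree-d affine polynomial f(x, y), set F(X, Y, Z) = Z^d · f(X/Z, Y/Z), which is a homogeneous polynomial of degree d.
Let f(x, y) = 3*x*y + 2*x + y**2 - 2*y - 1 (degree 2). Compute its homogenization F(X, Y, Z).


F(X, Y, Z) = 3*X*Y + 2*X*Z + Y**2 - 2*Y*Z - Z**2

deg(f) = 2.
Substitute x = X/Z, y = Y/Z into f, then multiply by Z^2.
  monomial 3·x^1·y^1 ↦ 3·X^1·Y^1·Z^0.
  monomial 2·x^1·y^0 ↦ 2·X^1·Y^0·Z^1.
  monomial 1·x^0·y^2 ↦ 1·X^0·Y^2·Z^0.
  monomial -2·x^0·y^1 ↦ -2·X^0·Y^1·Z^1.
  monomial -1·x^0·y^0 ↦ -1·X^0·Y^0·Z^2.
Collecting: F(X, Y, Z) = 3*X*Y + 2*X*Z + Y**2 - 2*Y*Z - Z**2.


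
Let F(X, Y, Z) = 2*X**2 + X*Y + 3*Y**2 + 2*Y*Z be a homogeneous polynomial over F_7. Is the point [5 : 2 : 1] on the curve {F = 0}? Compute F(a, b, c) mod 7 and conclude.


F(5,2,1) ≡ 6 (mod 7); P is NOT on the curve.

Evaluate F(5, 2, 1) term-by-term (mod 7).
  2*X**2 ↦ 2·25·1·1 = 50
  X*Y ↦ 1·5·2·1 = 10
  3*Y**2 ↦ 3·1·4·1 = 12
  2*Y*Z ↦ 2·1·2·1 = 4
Sum: F(5, 2, 1) = (50) + (10) + (12) + (4) = 76.
Reducing mod 7: 76 ≡ 6 (mod 7).
Since F(a, b, c) ≡ 6 ≠ 0 (mod 7), P does NOT lie on the curve.


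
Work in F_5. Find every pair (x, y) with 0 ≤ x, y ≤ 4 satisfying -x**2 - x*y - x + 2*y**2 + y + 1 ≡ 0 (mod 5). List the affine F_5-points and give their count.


Affine F_5-points: {(2, 0), (2, 3), (4, 1), (4, 3)}; count = 4.

For each of the 25 pairs (x, y) ∈ F_5², evaluate f(x, y) mod 5. Record the zeros.
  x = 0: [0↦1, 1↦4, 2↦1, 3↦2, 4↦2]  zeros at y ∈ ∅
  x = 1: [0↦4, 1↦1, 2↦2, 3↦2, 4↦1]  zeros at y ∈ ∅
  x = 2: [0↦0, 1↦1, 2↦1, 3↦0, 4↦3]  zeros at y ∈ {0, 3}
  x = 3: [0↦4, 1↦4, 2↦3, 3↦1, 4↦3]  zeros at y ∈ ∅
  x = 4: [0↦1, 1↦0, 2↦3, 3↦0, 4↦1]  zeros at y ∈ {1, 3}
Collecting zeros: affine points = {(2, 0), (2, 3), (4, 1), (4, 3)}.
Total count |C(F_5)_aff| = 4.


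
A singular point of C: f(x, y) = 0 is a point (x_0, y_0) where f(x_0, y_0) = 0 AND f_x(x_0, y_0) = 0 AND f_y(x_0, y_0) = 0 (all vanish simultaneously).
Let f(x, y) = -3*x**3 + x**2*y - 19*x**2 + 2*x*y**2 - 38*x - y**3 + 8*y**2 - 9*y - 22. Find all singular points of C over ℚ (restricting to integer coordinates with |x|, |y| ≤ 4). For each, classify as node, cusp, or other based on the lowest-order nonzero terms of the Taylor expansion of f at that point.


Singular points: {(-2, 1)}; classification: cusp.

Compute partial derivatives:
  f_x = -9*x**2 + 2*x*y - 38*x + 2*y**2 - 38.
  f_y = x**2 + 4*x*y - 3*y**2 + 16*y - 9.
Scan x_0 ∈ {−4, ..., 4}. For each x_0, f_y(x_0, y) is a polynomial in y; find its integer roots y ∈ {−4, ..., 4}, then test f_x and f at those candidates.
  x = -4: f_y(-4, y) = 7 - 3*y**2; no integer root y with |y| ≤ 4.
  x = -3: f_y(-3, y) = -3*y**2 + 4*y; vanishes at y ∈ {0}. (-3, 0): f_x = -5 ≠ 0.
  x = -2: f_y(-2, y) = -3*y**2 + 8*y - 5; vanishes at y ∈ {1}. (-2, 1): f_x = 0, f = 0 — SINGULAR.
  x = -1: f_y(-1, y) = -3*y**2 + 12*y - 8; no integer root y with |y| ≤ 4.
  x = 0: f_y(0, y) = -3*y**2 + 16*y - 9; no integer root y with |y| ≤ 4.
  x = 1: f_y(1, y) = -3*y**2 + 20*y - 8; no integer root y with |y| ≤ 4.
  x = 2: f_y(2, y) = -3*y**2 + 24*y - 5; no integer root y with |y| ≤ 4.
  x = 3: f_y(3, y) = -3*y**2 + 28*y; vanishes at y ∈ {0}. (3, 0): f_x = -233 ≠ 0.
  x = 4: f_y(4, y) = -3*y**2 + 32*y + 7; no integer root y with |y| ≤ 4.
Only singular point on the grid: (-2, 1).
Classify: substitute x = -2 + u, y = 1 + v and expand: f = -3*u**3 + u**2*v + 2*u*v**2 - v**3 + v**2.
No constant or linear terms (consistent with a singular point). Quadratic part: v**2. Cubic part: -3*u**3 + u**2*v + 2*u*v**2 - v**3.
The quadratic part v**2 is a perfect square, so there is a single (double) tangent line v = 0, i.e. y = 1. Restricting the cubic part to that line (v = 0) leaves -3*u**3 ≠ 0, so f is not divisible by v and the branch is v² ≈ 3*u**3 to lowest order — this is a cusp.
Classification: cusp.


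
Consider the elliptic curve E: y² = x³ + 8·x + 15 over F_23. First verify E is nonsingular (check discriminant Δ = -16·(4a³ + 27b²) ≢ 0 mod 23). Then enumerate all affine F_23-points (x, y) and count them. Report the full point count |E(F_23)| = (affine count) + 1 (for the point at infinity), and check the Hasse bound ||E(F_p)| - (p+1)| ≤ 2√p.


Affine points = {(1, 1), (1, 22), (2, 4), (2, 19), (6, 7), (6, 16), (7, 0), (8, 4), (8, 19), (11, 10), (11, 13), (13, 4), (13, 19), (17, 2), (17, 21), (22, 11), (22, 12)}; affine count = 17; |E(F_23)| = 18.

Discriminant check: Δ ∝ 4a³ + 27b² = 4·8³ + 27·15² = 4·512 + 27·225 ≡ 4 (mod 23). Nonzero ⇒ E is nonsingular.
For each x ∈ F_23, compute rhs = x³ + 8·x + 15 mod 23, then count y ∈ F_23 with y² ≡ rhs.
  x = 0: rhs = 15, matching y values: none (0 points).
  x = 1: rhs = 1, matching y values: 1, 22 (2 points).
  x = 2: rhs = 16, matching y values: 4, 19 (2 points).
  x = 3: rhs = 20, matching y values: none (0 points).
  x = 4: rhs = 19, matching y values: none (0 points).
  x = 5: rhs = 19, matching y values: none (0 points).
  x = 6: rhs = 3, matching y values: 7, 16 (2 points).
  x = 7: rhs = 0, matching y values: 0 (1 points).
  x = 8: rhs = 16, matching y values: 4, 19 (2 points).
  x = 9: rhs = 11, matching y values: none (0 points).
  x = 10: rhs = 14, matching y values: none (0 points).
  x = 11: rhs = 8, matching y values: 10, 13 (2 points).
  x = 12: rhs = 22, matching y values: none (0 points).
  x = 13: rhs = 16, matching y values: 4, 19 (2 points).
  x = 14: rhs = 19, matching y values: none (0 points).
  x = 15: rhs = 14, matching y values: none (0 points).
  x = 16: rhs = 7, matching y values: none (0 points).
  x = 17: rhs = 4, matching y values: 2, 21 (2 points).
  x = 18: rhs = 11, matching y values: none (0 points).
  x = 19: rhs = 11, matching y values: none (0 points).
  x = 20: rhs = 10, matching y values: none (0 points).
  x = 21: rhs = 14, matching y values: none (0 points).
  x = 22: rhs = 6, matching y values: 11, 12 (2 points).
Total affine count: 17.
Full point count |E(F_23)| = 17 + 1 = 18.
Hasse bound: |18 − (23+1)| = |-6| = 6 ≤ 2√23 ≈ 9.5917 ✓.


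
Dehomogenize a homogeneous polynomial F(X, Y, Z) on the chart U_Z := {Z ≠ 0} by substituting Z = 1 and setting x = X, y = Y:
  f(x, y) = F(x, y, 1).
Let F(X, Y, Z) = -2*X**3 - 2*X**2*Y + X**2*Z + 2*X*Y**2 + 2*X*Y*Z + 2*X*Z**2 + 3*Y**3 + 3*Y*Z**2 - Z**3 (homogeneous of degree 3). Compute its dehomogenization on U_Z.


f(x, y) = -2*x**3 - 2*x**2*y + x**2 + 2*x*y**2 + 2*x*y + 2*x + 3*y**3 + 3*y - 1

On U_Z we set Z = 1. Each monomial c·X^i·Y^j·Z^k in F becomes c·x^i·y^j·1^k = c·x^i·y^j.
Substituting Z = 1: F(X, Y, 1) = -2*x**3 - 2*x**2*y + x**2 + 2*x*y**2 + 2*x*y + 2*x + 3*y**3 + 3*y - 1.
Note: deg(f) ≤ deg(F) = 3; strict inequality happens when F is divisible by Z (lost terms).


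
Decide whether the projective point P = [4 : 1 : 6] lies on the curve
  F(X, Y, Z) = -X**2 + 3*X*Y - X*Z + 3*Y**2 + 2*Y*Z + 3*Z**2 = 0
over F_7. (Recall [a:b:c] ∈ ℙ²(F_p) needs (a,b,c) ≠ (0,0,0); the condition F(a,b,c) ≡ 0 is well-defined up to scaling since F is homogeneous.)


F(4,1,6) ≡ 4 (mod 7); P is NOT on the curve.

Evaluate F(4, 1, 6) term-by-term (mod 7).
  -X**2 ↦ -1·16·1·1 = -16
  3*X*Y ↦ 3·4·1·1 = 12
  -X*Z ↦ -1·4·1·6 = -24
  3*Y**2 ↦ 3·1·1·1 = 3
  2*Y*Z ↦ 2·1·1·6 = 12
  3*Z**2 ↦ 3·1·1·36 = 108
Sum: F(4, 1, 6) = (-16) + (12) + (-24) + (3) + (12) + (108) = 95.
Reducing mod 7: 95 ≡ 4 (mod 7).
Since F(a, b, c) ≡ 4 ≠ 0 (mod 7), P does NOT lie on the curve.


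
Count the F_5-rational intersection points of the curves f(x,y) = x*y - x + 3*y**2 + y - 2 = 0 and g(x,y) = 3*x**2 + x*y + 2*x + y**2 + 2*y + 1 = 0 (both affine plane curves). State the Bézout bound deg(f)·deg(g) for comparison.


Common zeros: {(0, 4)}; count = 1; Bézout bound = 4.

deg(f) = 2, deg(g) = 2, so Bézout bound = 4.
Scan x ∈ F_5. For each x, list the y ∈ F_5 with f(x, y) ≡ 0 and those with g(x, y) ≡ 0 (mod 5); the common zeros in that column are the intersection.
  x = 0: f ≡ 0 at y ∈ {4}; g ≡ 0 at y ∈ {4}; common: {4}.
  x = 1: f ≡ 0 at y ∈ {3}; g ≡ 0 at y ∈ {1}; common: ∅.
  x = 2: f ≡ 0 at y ∈ ∅; g ≡ 0 at y ∈ ∅; common: ∅.
  x = 3: f ≡ 0 at y ∈ {0, 2}; g ≡ 0 at y ∈ {1, 4}; common: ∅.
  x = 4: f ≡ 0 at y ∈ ∅; g ≡ 0 at y ∈ ∅; common: ∅.
Collecting: common zeros = {(0, 4)}, so the count is 1.
Comparison with the Bézout bound: 1 ≤ 4 = deg(f)·deg(g), as expected for curves with no common component (the affine F_5-count falls short of the bound because intersections may lie at infinity, over extension fields, or carry multiplicity).


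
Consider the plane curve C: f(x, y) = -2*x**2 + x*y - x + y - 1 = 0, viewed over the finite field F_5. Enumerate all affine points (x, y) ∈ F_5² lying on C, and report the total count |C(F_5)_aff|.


Affine F_5-points: {(0, 1), (1, 2), (2, 2), (3, 3)}; count = 4.

For each of the 25 pairs (x, y) ∈ F_5², evaluate f(x, y) mod 5. Record the zeros.
  x = 0: [0↦4, 1↦0, 2↦1, 3↦2, 4↦3]  zeros at y ∈ {1}
  x = 1: [0↦1, 1↦3, 2↦0, 3↦2, 4↦4]  zeros at y ∈ {2}
  x = 2: [0↦4, 1↦2, 2↦0, 3↦3, 4↦1]  zeros at y ∈ {2}
  x = 3: [0↦3, 1↦2, 2↦1, 3↦0, 4↦4]  zeros at y ∈ {3}
  x = 4: [0↦3, 1↦3, 2↦3, 3↦3, 4↦3]  zeros at y ∈ ∅
Collecting zeros: affine points = {(0, 1), (1, 2), (2, 2), (3, 3)}.
Total count |C(F_5)_aff| = 4.


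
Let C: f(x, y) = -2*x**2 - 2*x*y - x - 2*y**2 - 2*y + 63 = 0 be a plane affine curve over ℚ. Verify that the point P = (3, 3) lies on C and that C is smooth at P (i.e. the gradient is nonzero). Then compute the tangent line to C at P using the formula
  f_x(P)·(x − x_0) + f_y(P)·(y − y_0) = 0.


Tangent line at P: -19*x - 20*y + 117 = 0.

Step 1: f(3, 3) = 0, so P lies on C.
Step 2: partial derivatives
  f_x(x, y) = -4*x - 2*y - 1, f_y(x, y) = -2*x - 4*y - 2.
  f_x(P) = -19, f_y(P) = -20 (gradient nonzero, so P is smooth).
Step 3: tangent line at P: -19·(x − 3) + -20·(y − 3) = 0.
Expanding: -19*x - 20*y + 117 = 0.


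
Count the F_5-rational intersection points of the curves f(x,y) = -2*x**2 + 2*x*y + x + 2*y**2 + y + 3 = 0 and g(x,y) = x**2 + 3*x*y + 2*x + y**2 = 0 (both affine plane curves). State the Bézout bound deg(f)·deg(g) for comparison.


Common zeros: {(2, 3)}; count = 1; Bézout bound = 4.

deg(f) = 2, deg(g) = 2, so Bézout bound = 4.
Scan x ∈ F_5. For each x, list the y ∈ F_5 with f(x, y) ≡ 0 and those with g(x, y) ≡ 0 (mod 5); the common zeros in that column are the intersection.
  x = 0: f ≡ 0 at y ∈ ∅; g ≡ 0 at y ∈ {0}; common: ∅.
  x = 1: f ≡ 0 at y ∈ ∅; g ≡ 0 at y ∈ ∅; common: ∅.
  x = 2: f ≡ 0 at y ∈ {2, 3}; g ≡ 0 at y ∈ {1, 3}; common: {3}.
  x = 3: f ≡ 0 at y ∈ {2}; g ≡ 0 at y ∈ {0, 1}; common: ∅.
  x = 4: f ≡ 0 at y ∈ {0, 3}; g ≡ 0 at y ∈ ∅; common: ∅.
Collecting: common zeros = {(2, 3)}, so the count is 1.
Comparison with the Bézout bound: 1 ≤ 4 = deg(f)·deg(g), as expected for curves with no common component (the affine F_5-count falls short of the bound because intersections may lie at infinity, over extension fields, or carry multiplicity).


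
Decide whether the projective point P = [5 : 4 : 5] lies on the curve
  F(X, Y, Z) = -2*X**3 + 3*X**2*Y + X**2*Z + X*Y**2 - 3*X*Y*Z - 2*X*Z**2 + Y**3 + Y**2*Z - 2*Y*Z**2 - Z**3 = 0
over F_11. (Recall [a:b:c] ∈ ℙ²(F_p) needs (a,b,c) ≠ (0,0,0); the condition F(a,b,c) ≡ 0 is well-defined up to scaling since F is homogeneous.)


F(5,4,5) ≡ 8 (mod 11); P is NOT on the curve.

Evaluate F(5, 4, 5) term-by-term (mod 11).
  -2*X**3 ↦ -2·125·1·1 = -250
  3*X**2*Y ↦ 3·25·4·1 = 300
  X**2*Z ↦ 1·25·1·5 = 125
  X*Y**2 ↦ 1·5·16·1 = 80
  -3*X*Y*Z ↦ -3·5·4·5 = -300
  -2*X*Z**2 ↦ -2·5·1·25 = -250
  Y**3 ↦ 1·1·64·1 = 64
  Y**2*Z ↦ 1·1·16·5 = 80
  -2*Y*Z**2 ↦ -2·1·4·25 = -200
  -Z**3 ↦ -1·1·1·125 = -125
Sum: F(5, 4, 5) = (-250) + (300) + (125) + (80) + (-300) + (-250) + (64) + (80) + (-200) + (-125) = -476.
Reducing mod 11: -476 ≡ 8 (mod 11).
Since F(a, b, c) ≡ 8 ≠ 0 (mod 11), P does NOT lie on the curve.


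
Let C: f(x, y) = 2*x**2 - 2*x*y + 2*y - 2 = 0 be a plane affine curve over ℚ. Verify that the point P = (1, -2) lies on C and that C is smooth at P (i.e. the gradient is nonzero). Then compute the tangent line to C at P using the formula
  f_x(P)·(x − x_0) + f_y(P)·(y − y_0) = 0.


Tangent line at P: 8*x - 8 = 0.

Step 1: f(1, -2) = 0, so P lies on C.
Step 2: partial derivatives
  f_x(x, y) = 4*x - 2*y, f_y(x, y) = 2 - 2*x.
  f_x(P) = 8, f_y(P) = 0 (gradient nonzero, so P is smooth).
Step 3: tangent line at P: 8·(x − 1) + 0·(y − -2) = 0.
Expanding: 8*x - 8 = 0.


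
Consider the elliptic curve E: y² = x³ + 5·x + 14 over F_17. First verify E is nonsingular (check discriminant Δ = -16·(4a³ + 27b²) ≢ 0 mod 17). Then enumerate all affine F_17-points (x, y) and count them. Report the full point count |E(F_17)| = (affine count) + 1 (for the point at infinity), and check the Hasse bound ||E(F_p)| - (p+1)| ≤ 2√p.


Affine points = {(2, 7), (2, 10), (4, 8), (4, 9), (7, 1), (7, 16), (12, 0), (13, 7), (13, 10), (15, 8), (15, 9), (16, 5), (16, 12)}; affine count = 13; |E(F_17)| = 14.

Discriminant check: Δ ∝ 4a³ + 27b² = 4·5³ + 27·14² = 4·125 + 27·196 ≡ 12 (mod 17). Nonzero ⇒ E is nonsingular.
For each x ∈ F_17, compute rhs = x³ + 5·x + 14 mod 17, then count y ∈ F_17 with y² ≡ rhs.
  x = 0: rhs = 14, matching y values: none (0 points).
  x = 1: rhs = 3, matching y values: none (0 points).
  x = 2: rhs = 15, matching y values: 7, 10 (2 points).
  x = 3: rhs = 5, matching y values: none (0 points).
  x = 4: rhs = 13, matching y values: 8, 9 (2 points).
  x = 5: rhs = 11, matching y values: none (0 points).
  x = 6: rhs = 5, matching y values: none (0 points).
  x = 7: rhs = 1, matching y values: 1, 16 (2 points).
  x = 8: rhs = 5, matching y values: none (0 points).
  x = 9: rhs = 6, matching y values: none (0 points).
  x = 10: rhs = 10, matching y values: none (0 points).
  x = 11: rhs = 6, matching y values: none (0 points).
  x = 12: rhs = 0, matching y values: 0 (1 points).
  x = 13: rhs = 15, matching y values: 7, 10 (2 points).
  x = 14: rhs = 6, matching y values: none (0 points).
  x = 15: rhs = 13, matching y values: 8, 9 (2 points).
  x = 16: rhs = 8, matching y values: 5, 12 (2 points).
Total affine count: 13.
Full point count |E(F_17)| = 13 + 1 = 14.
Hasse bound: |14 − (17+1)| = |-4| = 4 ≤ 2√17 ≈ 8.2462 ✓.
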